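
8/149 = 8/149 = 0.05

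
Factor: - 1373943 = -3^1*457981^1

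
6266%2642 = 982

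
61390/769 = 79 + 639/769= 79.83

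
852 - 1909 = -1057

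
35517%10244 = 4785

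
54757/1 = 54757 = 54757.00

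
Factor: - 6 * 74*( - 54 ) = 2^3 * 3^4*37^1=23976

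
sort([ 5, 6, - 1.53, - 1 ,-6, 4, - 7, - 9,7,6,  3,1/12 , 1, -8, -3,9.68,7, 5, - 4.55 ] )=[-9,-8, - 7, - 6, - 4.55, - 3,-1.53,-1 , 1/12,1, 3 , 4, 5,5,6,6, 7,7, 9.68]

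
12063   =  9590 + 2473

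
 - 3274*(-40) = 130960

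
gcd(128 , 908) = 4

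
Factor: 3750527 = 11^1*340957^1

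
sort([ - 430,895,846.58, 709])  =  [ - 430,709,846.58, 895 ]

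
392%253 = 139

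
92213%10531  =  7965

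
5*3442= 17210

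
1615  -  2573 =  - 958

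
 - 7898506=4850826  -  12749332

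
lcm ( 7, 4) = 28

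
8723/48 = 181 + 35/48 =181.73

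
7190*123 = 884370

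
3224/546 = 5 + 19/21 = 5.90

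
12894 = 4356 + 8538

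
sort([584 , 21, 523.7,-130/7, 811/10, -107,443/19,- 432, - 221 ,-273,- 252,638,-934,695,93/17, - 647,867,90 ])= [ - 934,-647,-432, - 273,-252 ,-221,-107 , - 130/7,93/17,21 , 443/19,811/10,90,523.7,584,638,695, 867] 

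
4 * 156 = 624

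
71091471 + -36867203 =34224268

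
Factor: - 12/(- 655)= 2^2*3^1*5^(  -  1 )*131^( - 1)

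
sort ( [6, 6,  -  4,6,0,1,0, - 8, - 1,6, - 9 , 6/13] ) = [ - 9, - 8, - 4, - 1 , 0,0,6/13, 1,6, 6,6,6]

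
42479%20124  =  2231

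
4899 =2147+2752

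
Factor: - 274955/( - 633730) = 433/998 = 2^(- 1 )*433^1*499^ ( - 1 ) 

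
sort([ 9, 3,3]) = [ 3, 3,9]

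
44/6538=22/3269=0.01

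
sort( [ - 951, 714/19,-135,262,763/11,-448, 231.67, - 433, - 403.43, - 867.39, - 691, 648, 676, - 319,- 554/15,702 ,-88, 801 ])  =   [ - 951, - 867.39,- 691,- 448, - 433,-403.43, - 319, - 135,- 88,-554/15,714/19, 763/11,231.67,262,648,676, 702, 801 ]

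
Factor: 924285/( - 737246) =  - 2^( - 1)*3^1*5^1*43^1 * 61^( - 1 )*1433^1*6043^ (  -  1 ) 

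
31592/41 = 31592/41 = 770.54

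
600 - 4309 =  - 3709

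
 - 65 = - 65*1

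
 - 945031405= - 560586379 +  - 384445026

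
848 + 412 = 1260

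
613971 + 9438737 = 10052708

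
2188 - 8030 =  - 5842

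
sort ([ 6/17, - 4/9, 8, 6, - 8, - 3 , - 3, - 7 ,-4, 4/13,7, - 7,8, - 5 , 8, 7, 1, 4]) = [ - 8,-7,-7,-5, - 4, - 3, - 3,  -  4/9, 4/13, 6/17, 1 , 4,6,7, 7, 8, 8, 8 ]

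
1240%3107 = 1240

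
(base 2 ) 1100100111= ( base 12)573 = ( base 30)qr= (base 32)P7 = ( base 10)807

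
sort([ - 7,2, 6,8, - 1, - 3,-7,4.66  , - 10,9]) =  [-10,-7, - 7, - 3, - 1,2,4.66,6, 8,9] 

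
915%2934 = 915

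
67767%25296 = 17175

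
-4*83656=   -  334624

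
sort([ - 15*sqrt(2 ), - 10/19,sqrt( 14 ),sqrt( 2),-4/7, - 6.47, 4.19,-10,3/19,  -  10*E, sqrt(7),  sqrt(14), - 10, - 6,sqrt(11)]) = [- 10 * E,  -  15*sqrt( 2), - 10, - 10, - 6.47,  -  6, - 4/7, - 10/19,3/19 , sqrt(2), sqrt(7), sqrt(11) , sqrt(14 ), sqrt(14 ),4.19]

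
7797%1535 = 122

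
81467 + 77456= 158923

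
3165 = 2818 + 347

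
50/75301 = 50/75301 = 0.00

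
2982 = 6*497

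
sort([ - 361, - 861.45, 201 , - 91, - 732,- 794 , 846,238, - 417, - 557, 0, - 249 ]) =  [ - 861.45, - 794, - 732, - 557,  -  417 ,-361, -249, - 91, 0,201,238,846]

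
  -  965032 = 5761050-6726082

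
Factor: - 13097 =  - 7^1*1871^1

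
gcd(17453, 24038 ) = 1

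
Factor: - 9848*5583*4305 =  - 236694858120 = -2^3* 3^2*5^1*7^1*41^1 * 1231^1 * 1861^1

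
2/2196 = 1/1098 = 0.00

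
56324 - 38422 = 17902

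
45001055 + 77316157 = 122317212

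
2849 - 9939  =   - 7090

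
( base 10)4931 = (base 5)124211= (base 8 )11503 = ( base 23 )979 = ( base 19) dca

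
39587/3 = 39587/3 = 13195.67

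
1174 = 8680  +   - 7506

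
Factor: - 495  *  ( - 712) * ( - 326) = -114895440 = - 2^4*3^2* 5^1*11^1*89^1*163^1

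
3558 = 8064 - 4506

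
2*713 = 1426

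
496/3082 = 248/1541=0.16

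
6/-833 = - 6/833 = -0.01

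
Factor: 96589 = 96589^1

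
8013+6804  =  14817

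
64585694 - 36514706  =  28070988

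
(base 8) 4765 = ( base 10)2549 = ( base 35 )22T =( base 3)10111102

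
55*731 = 40205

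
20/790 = 2/79 = 0.03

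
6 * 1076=6456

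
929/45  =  20 + 29/45=20.64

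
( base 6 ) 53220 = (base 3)100220010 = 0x1c2c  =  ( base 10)7212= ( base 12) 4210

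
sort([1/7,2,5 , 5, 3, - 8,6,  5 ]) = [ - 8,1/7,2, 3,5, 5,5,6 ]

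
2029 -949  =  1080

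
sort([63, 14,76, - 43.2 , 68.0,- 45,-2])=[ - 45,  -  43.2, - 2, 14, 63,68.0,76]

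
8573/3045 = 8573/3045 = 2.82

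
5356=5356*1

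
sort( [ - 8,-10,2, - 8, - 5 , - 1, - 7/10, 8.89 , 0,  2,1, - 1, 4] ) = [ - 10, - 8, - 8,  -  5, - 1,-1, - 7/10,  0,1,2 , 2, 4, 8.89]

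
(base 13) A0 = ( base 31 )46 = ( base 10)130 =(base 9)154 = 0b10000010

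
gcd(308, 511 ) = 7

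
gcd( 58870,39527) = 841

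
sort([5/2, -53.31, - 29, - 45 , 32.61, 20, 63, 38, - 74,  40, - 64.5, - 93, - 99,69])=[- 99,-93,-74,-64.5,-53.31, - 45,-29,5/2, 20,32.61, 38, 40, 63,  69 ] 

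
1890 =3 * 630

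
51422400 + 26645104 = 78067504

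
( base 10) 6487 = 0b1100101010111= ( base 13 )2C50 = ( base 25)A9C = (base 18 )1207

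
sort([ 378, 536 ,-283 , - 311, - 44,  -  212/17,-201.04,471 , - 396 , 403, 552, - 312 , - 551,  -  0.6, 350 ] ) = [ - 551, - 396, - 312, - 311 ,-283 ,-201.04,-44,-212/17,  -  0.6,350,378, 403, 471 , 536,  552 ] 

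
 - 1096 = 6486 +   -  7582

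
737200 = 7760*95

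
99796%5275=4846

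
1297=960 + 337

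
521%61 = 33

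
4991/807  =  6 + 149/807 = 6.18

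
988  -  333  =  655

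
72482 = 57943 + 14539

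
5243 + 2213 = 7456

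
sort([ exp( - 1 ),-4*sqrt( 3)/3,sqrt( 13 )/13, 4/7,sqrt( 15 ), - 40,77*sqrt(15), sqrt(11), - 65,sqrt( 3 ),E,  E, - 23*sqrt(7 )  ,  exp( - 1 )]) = [ - 65, - 23* sqrt(7), - 40,  -  4*sqrt( 3 )/3,sqrt( 13)/13,exp( - 1),exp( -1 ),  4/7,sqrt( 3 ),E,E,sqrt( 11), sqrt(15),77*sqrt( 15 ) ]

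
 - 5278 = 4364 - 9642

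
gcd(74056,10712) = 8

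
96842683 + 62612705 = 159455388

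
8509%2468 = 1105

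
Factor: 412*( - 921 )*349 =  - 132428748 =-2^2*3^1*  103^1*307^1*349^1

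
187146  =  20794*9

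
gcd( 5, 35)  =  5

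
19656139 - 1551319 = 18104820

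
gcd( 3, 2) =1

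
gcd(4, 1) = 1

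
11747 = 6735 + 5012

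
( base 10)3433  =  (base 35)2s3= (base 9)4634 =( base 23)6B6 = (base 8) 6551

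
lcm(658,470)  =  3290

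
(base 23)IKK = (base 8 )23422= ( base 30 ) B3C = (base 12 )5956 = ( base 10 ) 10002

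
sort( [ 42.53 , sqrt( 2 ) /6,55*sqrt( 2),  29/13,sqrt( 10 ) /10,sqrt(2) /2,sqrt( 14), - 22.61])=[ - 22.61, sqrt( 2) /6, sqrt(10)/10, sqrt( 2) /2,29/13,sqrt( 14 ), 42.53,55*sqrt( 2 )] 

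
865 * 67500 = 58387500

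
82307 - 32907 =49400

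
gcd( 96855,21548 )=1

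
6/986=3/493 = 0.01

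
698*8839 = 6169622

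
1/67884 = 1/67884=0.00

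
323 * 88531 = 28595513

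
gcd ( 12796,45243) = 457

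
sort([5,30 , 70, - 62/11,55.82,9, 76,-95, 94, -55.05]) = [-95, - 55.05,-62/11, 5, 9,30,  55.82, 70, 76, 94]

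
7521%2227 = 840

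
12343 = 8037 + 4306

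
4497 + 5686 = 10183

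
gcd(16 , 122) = 2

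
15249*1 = 15249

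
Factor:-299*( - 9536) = 2^6*13^1 * 23^1*149^1  =  2851264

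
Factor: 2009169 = 3^2 * 223241^1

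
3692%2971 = 721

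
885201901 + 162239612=1047441513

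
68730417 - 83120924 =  - 14390507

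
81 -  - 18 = 99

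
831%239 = 114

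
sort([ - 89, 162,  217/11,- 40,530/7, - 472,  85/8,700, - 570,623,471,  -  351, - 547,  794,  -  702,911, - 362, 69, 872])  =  [ - 702, - 570, - 547, - 472, - 362, - 351, - 89, - 40,85/8,217/11,69,  530/7,162,471,623, 700,794,  872,911 ] 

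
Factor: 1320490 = 2^1 *5^1*132049^1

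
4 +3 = 7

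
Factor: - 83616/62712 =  - 2^2*3^( - 1) = - 4/3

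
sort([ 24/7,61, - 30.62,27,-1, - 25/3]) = [-30.62,-25/3, - 1  ,  24/7, 27,61 ]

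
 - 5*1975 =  - 9875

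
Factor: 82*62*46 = 233864 =2^3*23^1*31^1*41^1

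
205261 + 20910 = 226171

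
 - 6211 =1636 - 7847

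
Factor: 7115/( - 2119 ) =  - 5^1 * 13^( - 1)*163^( - 1)*1423^1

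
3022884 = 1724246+1298638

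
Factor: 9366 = 2^1*3^1* 7^1*223^1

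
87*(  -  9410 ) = -818670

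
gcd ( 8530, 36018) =2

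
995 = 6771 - 5776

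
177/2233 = 177/2233 = 0.08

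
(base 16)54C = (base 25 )246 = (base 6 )10140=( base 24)28c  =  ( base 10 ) 1356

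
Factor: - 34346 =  - 2^1*13^1*1321^1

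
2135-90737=  -  88602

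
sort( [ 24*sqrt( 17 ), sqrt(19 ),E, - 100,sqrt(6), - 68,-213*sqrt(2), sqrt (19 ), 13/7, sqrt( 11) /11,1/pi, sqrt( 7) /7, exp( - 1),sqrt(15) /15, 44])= [  -  213*sqrt ( 2),-100,  -  68, sqrt ( 15 )/15, sqrt(11 )/11, 1/pi, exp(-1 ) , sqrt( 7 ) /7, 13/7,sqrt(6),E,sqrt( 19),sqrt(19), 44, 24* sqrt (17) ] 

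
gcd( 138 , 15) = 3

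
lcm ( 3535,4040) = 28280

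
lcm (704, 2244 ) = 35904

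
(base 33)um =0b1111110100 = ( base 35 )SW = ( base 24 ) 1I4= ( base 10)1012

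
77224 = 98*788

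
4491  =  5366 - 875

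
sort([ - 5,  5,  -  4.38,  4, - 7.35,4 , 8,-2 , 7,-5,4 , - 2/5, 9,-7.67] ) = [-7.67,-7.35, - 5, - 5,  -  4.38 ,-2 ,-2/5, 4, 4, 4, 5,  7,8, 9 ]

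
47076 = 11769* 4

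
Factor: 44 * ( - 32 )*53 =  - 74624 = -2^7*11^1 * 53^1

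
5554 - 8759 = - 3205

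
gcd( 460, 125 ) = 5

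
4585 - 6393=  - 1808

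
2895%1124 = 647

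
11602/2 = 5801=5801.00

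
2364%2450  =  2364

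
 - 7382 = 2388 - 9770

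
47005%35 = 0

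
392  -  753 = -361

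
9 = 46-37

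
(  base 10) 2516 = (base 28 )35o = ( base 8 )4724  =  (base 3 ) 10110012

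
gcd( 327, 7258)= 1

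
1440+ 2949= 4389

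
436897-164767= 272130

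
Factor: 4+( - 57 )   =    -  53 = - 53^1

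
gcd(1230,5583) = 3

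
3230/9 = 3230/9 = 358.89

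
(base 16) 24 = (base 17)22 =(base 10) 36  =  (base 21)1F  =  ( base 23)1D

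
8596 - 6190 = 2406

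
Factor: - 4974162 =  - 2^1*3^1*19^1*43633^1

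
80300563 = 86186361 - 5885798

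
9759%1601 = 153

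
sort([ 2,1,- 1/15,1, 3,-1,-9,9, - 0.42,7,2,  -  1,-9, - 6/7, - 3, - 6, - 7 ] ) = [ - 9, - 9, - 7 , - 6,  -  3, - 1, - 1, - 6/7,-0.42, - 1/15,  1,  1,2, 2, 3, 7,9]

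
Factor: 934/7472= 2^(  -  3 ) = 1/8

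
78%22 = 12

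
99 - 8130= - 8031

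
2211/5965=2211/5965= 0.37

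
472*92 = 43424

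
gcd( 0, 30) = 30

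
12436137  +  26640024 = 39076161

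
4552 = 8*569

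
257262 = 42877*6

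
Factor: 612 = 2^2*3^2 * 17^1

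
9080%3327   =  2426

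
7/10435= 7/10435 = 0.00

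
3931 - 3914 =17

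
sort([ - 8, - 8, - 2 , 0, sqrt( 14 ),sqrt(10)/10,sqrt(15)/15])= [ - 8, - 8, - 2,0, sqrt(15)/15, sqrt(10) /10 , sqrt(14 ) ] 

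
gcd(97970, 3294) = 2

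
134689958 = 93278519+41411439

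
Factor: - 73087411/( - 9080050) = 2^( - 1)*5^( - 2)*7^( - 1)*229^1*25943^ (  -  1 )*319159^1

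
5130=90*57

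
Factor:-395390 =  - 2^1*5^1 * 19^1*2081^1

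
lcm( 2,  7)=14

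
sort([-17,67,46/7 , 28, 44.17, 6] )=[ - 17,  6,46/7  ,  28,44.17,67]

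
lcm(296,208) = 7696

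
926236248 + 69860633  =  996096881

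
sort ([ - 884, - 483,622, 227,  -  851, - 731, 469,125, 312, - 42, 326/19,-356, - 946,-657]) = [  -  946, - 884, - 851, - 731, - 657, - 483,  -  356, - 42,326/19, 125, 227,312, 469,622 ]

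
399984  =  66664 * 6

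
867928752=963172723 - 95243971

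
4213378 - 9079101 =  - 4865723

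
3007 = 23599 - 20592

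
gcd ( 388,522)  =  2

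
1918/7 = 274= 274.00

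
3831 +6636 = 10467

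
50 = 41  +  9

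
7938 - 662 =7276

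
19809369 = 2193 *9033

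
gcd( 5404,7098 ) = 14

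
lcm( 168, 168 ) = 168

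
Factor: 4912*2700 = 2^6*3^3 * 5^2*307^1 = 13262400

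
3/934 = 3/934  =  0.00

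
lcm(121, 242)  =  242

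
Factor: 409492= 2^2 *23^1*4451^1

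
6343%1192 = 383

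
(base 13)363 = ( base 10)588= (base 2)1001001100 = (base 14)300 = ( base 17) 20a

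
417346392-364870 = 416981522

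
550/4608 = 275/2304=0.12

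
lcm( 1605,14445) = 14445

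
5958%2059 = 1840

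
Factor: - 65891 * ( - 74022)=4877383602= 2^1*3^1*7^1*13^2*73^1*9413^1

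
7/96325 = 7/96325 = 0.00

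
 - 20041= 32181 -52222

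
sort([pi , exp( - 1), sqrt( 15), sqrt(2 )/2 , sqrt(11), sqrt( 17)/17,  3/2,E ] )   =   [ sqrt(17 ) /17 , exp( - 1),sqrt( 2 ) /2,3/2,  E,pi, sqrt ( 11),sqrt( 15 ) ] 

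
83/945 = 83/945 =0.09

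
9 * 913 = 8217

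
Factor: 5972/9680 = 1493/2420 = 2^(-2)*5^(- 1) * 11^ (-2)*1493^1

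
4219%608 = 571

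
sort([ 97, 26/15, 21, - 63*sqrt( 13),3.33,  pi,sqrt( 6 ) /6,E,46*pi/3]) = [ - 63*sqrt( 13),sqrt( 6)/6,26/15,E,pi,3.33,21,46*pi/3, 97 ]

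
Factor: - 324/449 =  - 2^2*3^4*449^( - 1)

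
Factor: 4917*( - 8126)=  - 39955542  =  - 2^1*3^1*11^1*17^1 * 149^1 * 239^1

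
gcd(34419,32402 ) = 1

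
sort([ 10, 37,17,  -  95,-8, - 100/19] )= [  -  95,-8, - 100/19,10, 17, 37]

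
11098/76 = 146  +  1/38 = 146.03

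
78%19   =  2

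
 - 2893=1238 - 4131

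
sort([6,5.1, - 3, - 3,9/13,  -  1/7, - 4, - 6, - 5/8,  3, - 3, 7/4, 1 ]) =[- 6, - 4,-3, - 3,-3, - 5/8,-1/7,9/13, 1,7/4,3,5.1,6] 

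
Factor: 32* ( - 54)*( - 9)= 2^6*3^5 = 15552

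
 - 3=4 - 7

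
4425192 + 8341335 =12766527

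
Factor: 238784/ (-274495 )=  - 2^6*5^( - 1) * 7^1*103^( -1 ) = - 448/515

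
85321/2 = 42660 + 1/2 = 42660.50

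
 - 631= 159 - 790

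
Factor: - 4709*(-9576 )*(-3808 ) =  - 2^8*3^2*7^2*17^2 * 19^1 * 277^1 = - 171715606272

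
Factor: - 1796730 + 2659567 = 862837 = 29^1*29753^1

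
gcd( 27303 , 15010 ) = 19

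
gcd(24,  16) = 8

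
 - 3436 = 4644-8080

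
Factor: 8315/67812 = 2^( - 2) * 3^( - 1)*5^1 * 1663^1 * 5651^(-1)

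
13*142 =1846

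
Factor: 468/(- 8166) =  - 2^1 * 3^1*13^1*1361^(-1 ) = - 78/1361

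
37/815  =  37/815 =0.05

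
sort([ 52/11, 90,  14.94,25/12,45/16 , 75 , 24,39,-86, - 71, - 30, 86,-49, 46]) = [ - 86,- 71, -49, -30, 25/12 , 45/16,52/11, 14.94,24, 39,46 , 75,86,  90] 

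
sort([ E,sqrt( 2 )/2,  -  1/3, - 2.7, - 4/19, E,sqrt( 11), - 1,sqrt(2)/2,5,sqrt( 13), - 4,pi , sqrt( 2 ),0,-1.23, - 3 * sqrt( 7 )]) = [-3*sqrt (7), - 4, - 2.7, - 1.23, - 1 , - 1/3,-4/19 , 0,  sqrt( 2 )/2, sqrt( 2) /2,  sqrt( 2) , E,E,pi, sqrt(11), sqrt ( 13), 5 ]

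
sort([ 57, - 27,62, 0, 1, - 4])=[ - 27,- 4,0,1,57, 62]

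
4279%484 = 407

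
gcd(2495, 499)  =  499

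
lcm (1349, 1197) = 84987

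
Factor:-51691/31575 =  - 3^( - 1)*5^( - 2)*421^( - 1)*51691^1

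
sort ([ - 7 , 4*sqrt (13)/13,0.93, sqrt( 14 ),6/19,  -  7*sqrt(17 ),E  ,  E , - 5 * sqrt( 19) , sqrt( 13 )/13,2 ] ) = [-7*  sqrt( 17 ), - 5 * sqrt( 19 ), - 7,sqrt( 13)/13, 6/19, 0.93, 4*sqrt(13)/13, 2,E, E , sqrt( 14)]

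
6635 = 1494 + 5141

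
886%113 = 95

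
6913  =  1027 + 5886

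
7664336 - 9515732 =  - 1851396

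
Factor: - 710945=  - 5^1 * 142189^1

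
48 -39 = 9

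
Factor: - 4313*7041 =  - 30367833 = - 3^1 *19^1*227^1*2347^1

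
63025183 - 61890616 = 1134567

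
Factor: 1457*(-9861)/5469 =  - 19^1*31^1*47^1*173^1*1823^( - 1) = - 4789159/1823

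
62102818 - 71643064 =  -  9540246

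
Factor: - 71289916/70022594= -35644958/35011297 = - 2^1*79^1*225601^1*35011297^(- 1 ) 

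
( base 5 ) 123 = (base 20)1I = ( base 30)18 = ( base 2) 100110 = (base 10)38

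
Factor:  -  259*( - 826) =2^1*7^2  *37^1*59^1 =213934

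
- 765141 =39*( - 19619)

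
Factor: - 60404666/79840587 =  - 2^1*3^( - 1) * 7^1*101^1  *42719^1*26613529^ ( - 1 ) 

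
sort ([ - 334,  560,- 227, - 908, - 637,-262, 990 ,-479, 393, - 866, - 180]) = [ - 908, - 866 ,-637, - 479,-334,  -  262, - 227, - 180 , 393,560,990]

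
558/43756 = 279/21878= 0.01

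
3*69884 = 209652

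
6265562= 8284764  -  2019202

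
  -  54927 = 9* ( - 6103)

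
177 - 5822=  - 5645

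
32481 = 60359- 27878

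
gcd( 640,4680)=40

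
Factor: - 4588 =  - 2^2*31^1*37^1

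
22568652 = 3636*6207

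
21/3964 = 21/3964 = 0.01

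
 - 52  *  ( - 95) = 4940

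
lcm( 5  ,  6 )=30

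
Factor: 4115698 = 2^1 * 2057849^1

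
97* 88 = 8536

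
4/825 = 4/825 = 0.00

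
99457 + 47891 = 147348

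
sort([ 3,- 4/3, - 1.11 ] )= [ - 4/3, - 1.11, 3]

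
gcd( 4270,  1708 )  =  854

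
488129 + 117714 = 605843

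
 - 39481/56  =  -706 + 55/56 = - 705.02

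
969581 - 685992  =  283589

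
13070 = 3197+9873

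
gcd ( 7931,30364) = 1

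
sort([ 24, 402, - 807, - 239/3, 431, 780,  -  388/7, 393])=[ - 807 , - 239/3, - 388/7, 24,393,402, 431, 780]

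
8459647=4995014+3464633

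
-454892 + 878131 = 423239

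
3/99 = 1/33 = 0.03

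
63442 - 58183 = 5259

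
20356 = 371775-351419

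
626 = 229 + 397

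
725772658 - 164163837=561608821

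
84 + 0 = 84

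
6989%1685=249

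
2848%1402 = 44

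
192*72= 13824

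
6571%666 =577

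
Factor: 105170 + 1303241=1408411=1408411^1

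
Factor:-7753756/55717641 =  - 2^2  *3^( - 2 )*7^( - 1 ) * 41^1*151^(- 1) * 5857^( - 1)*47279^1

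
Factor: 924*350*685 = 221529000  =  2^3 * 3^1*5^3*7^2*11^1*137^1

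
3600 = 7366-3766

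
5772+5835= 11607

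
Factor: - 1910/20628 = -5/54 = -2^( - 1)*3^( - 3)*5^1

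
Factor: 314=2^1*157^1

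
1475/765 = 295/153 = 1.93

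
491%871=491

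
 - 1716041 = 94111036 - 95827077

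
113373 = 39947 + 73426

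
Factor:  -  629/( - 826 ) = 2^( - 1 )*7^( - 1 )*17^1*37^1*59^( - 1 ) 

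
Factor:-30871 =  - 30871^1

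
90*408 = 36720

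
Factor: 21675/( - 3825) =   -  17/3 = - 3^( - 1)*17^1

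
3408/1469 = 2 +470/1469 =2.32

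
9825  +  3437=13262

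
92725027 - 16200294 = 76524733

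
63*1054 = 66402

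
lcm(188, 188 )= 188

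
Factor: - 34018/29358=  - 3^(- 2 )*7^(-1 )*73^1 =- 73/63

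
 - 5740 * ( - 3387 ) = 19441380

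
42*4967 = 208614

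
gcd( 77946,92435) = 1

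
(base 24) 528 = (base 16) B78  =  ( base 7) 11363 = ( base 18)912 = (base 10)2936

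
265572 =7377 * 36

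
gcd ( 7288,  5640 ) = 8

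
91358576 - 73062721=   18295855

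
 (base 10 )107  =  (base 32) 3B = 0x6b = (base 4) 1223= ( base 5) 412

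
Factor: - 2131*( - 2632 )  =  2^3*7^1*47^1*2131^1 =5608792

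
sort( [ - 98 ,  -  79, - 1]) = [-98, - 79, - 1 ] 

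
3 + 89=92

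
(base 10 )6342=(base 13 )2b6b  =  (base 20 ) fh2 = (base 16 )18C6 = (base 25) A3H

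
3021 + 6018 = 9039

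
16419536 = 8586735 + 7832801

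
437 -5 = 432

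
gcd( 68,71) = 1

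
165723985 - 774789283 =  - 609065298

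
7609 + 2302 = 9911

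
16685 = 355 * 47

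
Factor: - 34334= - 2^1*17167^1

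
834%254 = 72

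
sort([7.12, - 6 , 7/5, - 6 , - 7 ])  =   [-7, - 6,-6, 7/5,7.12] 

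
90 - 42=48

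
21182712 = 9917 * 2136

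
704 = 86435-85731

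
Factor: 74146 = 2^1*131^1*283^1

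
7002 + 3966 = 10968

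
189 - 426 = -237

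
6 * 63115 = 378690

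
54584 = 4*13646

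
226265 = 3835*59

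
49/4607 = 49/4607 = 0.01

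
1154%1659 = 1154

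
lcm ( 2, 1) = 2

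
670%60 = 10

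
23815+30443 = 54258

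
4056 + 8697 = 12753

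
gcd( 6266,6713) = 1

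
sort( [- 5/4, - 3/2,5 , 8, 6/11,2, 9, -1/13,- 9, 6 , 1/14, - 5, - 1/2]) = [ - 9, - 5, - 3/2 , - 5/4, - 1/2, - 1/13,  1/14, 6/11,2, 5, 6 , 8,9 ]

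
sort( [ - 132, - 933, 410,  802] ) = [ -933,-132,410,802] 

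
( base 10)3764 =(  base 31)3SD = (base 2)111010110100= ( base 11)2912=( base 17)D07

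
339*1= 339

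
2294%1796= 498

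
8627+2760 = 11387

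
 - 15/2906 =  - 15/2906 = - 0.01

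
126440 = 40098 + 86342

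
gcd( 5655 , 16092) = 3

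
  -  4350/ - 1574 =2 + 601/787= 2.76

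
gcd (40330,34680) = 10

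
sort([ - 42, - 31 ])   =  [ - 42,-31 ]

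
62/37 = 1 + 25/37 =1.68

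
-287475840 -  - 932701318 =645225478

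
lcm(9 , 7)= 63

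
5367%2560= 247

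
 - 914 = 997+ - 1911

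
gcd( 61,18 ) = 1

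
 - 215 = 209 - 424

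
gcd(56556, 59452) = 4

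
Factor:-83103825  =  -3^1*5^2 * 7^1*158293^1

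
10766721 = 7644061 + 3122660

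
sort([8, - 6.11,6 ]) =[  -  6.11,6,8]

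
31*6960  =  215760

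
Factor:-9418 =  - 2^1 * 17^1*277^1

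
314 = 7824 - 7510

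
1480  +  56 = 1536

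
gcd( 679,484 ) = 1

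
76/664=19/166 = 0.11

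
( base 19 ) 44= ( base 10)80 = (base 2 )1010000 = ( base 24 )38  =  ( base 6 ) 212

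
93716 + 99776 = 193492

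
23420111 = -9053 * ( - 2587 ) 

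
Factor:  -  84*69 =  -2^2*3^2*7^1*23^1 = -5796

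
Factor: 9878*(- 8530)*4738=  - 2^3*5^1*11^1*23^1*103^1*449^1 * 853^1= - 399220752920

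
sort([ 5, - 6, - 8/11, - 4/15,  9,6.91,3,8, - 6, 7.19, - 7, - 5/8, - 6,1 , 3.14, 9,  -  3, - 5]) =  [-7, -6,- 6, - 6, - 5,-3, - 8/11 ,  -  5/8,- 4/15, 1, 3,3.14,5, 6.91, 7.19,8,9,9 ] 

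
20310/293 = 20310/293 = 69.32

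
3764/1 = 3764 = 3764.00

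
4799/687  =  6+677/687 = 6.99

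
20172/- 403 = -20172/403 = - 50.05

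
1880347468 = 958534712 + 921812756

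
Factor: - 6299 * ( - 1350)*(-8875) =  - 2^1*3^3*5^5*71^1*6299^1 =- 75469893750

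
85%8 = 5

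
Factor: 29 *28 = 812 = 2^2*7^1*29^1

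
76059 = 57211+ 18848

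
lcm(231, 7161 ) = 7161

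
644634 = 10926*59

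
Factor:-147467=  -31^1*67^1*71^1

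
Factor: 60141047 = 43^1*71^1 *19699^1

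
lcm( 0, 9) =0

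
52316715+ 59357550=111674265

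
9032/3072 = 1129/384 = 2.94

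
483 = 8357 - 7874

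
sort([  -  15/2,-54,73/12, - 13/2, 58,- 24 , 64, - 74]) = [ - 74, - 54, - 24, - 15/2, - 13/2,73/12, 58 , 64 ]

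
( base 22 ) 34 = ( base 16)46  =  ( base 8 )106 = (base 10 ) 70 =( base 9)77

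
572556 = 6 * 95426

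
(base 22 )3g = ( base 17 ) 4E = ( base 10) 82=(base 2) 1010010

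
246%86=74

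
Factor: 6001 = 17^1*353^1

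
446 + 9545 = 9991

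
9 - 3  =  6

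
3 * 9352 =28056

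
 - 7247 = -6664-583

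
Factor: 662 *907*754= 452727236= 2^2*13^1*29^1*331^1* 907^1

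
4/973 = 4/973 = 0.00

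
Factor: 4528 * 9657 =2^4*3^2*29^1*37^1*283^1=   43726896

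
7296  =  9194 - 1898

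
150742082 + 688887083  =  839629165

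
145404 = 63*2308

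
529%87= 7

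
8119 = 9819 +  -1700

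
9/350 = 9/350 = 0.03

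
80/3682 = 40/1841  =  0.02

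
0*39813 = 0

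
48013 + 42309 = 90322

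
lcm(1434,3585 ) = 7170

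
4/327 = 4/327 = 0.01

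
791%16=7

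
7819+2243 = 10062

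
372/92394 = 62/15399=0.00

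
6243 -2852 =3391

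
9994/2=4997 = 4997.00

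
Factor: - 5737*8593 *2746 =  - 135372420586 = - 2^1*13^1*661^1*1373^1 * 5737^1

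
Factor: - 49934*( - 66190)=3305131460= 2^2*5^1*6619^1*24967^1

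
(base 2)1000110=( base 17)42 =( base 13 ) 55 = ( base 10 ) 70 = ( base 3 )2121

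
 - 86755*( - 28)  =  2429140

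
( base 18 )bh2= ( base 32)3P0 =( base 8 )7440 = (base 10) 3872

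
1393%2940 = 1393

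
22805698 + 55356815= 78162513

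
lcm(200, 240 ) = 1200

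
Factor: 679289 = 13^1*52253^1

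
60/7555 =12/1511 = 0.01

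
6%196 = 6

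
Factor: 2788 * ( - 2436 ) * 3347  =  - 2^4 * 3^1 * 7^1 * 17^1*29^1*41^1 * 3347^1 = - 22731378096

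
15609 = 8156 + 7453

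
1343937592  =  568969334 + 774968258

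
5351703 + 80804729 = 86156432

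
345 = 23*15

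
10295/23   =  447+14/23 = 447.61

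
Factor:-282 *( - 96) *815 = 2^6*3^2*5^1*47^1*163^1  =  22063680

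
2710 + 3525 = 6235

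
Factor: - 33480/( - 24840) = 23^ ( - 1 )*31^1 = 31/23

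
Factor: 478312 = 2^3 * 17^1*3517^1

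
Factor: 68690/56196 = 2^( - 1)*3^( - 2 )*5^1*7^(- 1 )*223^(-1 )*6869^1 = 34345/28098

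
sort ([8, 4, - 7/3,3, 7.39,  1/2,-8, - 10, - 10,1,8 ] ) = [ - 10, - 10,-8, - 7/3, 1/2,1, 3, 4  ,  7.39,8, 8 ] 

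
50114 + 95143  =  145257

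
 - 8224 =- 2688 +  - 5536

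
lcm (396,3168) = 3168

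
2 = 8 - 6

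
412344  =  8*51543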